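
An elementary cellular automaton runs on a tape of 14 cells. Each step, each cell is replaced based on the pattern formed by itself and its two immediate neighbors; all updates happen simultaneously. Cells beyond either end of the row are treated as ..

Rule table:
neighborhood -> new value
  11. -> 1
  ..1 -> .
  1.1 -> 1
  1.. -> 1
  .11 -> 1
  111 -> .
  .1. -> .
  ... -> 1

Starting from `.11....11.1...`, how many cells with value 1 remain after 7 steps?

9

.11111.111.111
.1...111.111.1
..11.1.111.11.
1.111.11.11111
.11.111111...1
.1111....111..
.1..1111.1.111
count of 1: 9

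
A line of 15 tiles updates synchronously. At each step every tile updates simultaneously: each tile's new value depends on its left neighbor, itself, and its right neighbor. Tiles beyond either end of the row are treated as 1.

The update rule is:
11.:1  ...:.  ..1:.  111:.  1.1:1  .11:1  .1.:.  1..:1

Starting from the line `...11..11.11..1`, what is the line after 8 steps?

.11.......11111

step 1: 1..111.111111.1
step 2: 11.1.111....111
step 3: .11.11.11...1..
step 4: 1111111111...1.
step 5: .........11...1
step 6: 1........111..1
step 7: 11.......1.11.1
step 8: .11.......11111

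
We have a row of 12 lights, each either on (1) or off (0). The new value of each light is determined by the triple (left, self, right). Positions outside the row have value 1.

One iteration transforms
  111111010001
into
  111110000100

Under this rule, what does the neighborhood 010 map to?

0

At position 7 the neighborhood is 010; the next row has 0 there.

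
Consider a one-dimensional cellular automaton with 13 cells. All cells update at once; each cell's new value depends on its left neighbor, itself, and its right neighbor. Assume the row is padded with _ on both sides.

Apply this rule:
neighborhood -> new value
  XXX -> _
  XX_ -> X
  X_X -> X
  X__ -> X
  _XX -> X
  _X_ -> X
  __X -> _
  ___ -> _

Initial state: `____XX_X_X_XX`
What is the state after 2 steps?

____X_______X

____XXXXXXXXX
____X_______X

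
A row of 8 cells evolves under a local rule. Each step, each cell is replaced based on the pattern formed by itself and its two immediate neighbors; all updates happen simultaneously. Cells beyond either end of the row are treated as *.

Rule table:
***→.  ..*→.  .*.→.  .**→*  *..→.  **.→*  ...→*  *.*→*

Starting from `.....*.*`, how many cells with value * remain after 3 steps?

.***..**
**.*..*.
.**....*
count of *: 3

3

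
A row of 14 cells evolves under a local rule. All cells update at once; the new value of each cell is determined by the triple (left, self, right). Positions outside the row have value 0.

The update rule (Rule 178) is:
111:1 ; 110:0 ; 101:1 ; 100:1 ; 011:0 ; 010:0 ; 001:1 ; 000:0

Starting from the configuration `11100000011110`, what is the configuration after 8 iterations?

10101001010010

01010000101101
10101001010010
01010110101101
10101001010010  (repeats iteration 2; period 2)
iteration 8: 10101001010010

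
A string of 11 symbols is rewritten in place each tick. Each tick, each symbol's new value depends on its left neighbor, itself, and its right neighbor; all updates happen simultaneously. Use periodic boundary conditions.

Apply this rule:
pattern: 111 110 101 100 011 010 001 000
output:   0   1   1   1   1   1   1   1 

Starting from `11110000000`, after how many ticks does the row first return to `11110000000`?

2

tick 1: 10011111111
tick 2: 11110000000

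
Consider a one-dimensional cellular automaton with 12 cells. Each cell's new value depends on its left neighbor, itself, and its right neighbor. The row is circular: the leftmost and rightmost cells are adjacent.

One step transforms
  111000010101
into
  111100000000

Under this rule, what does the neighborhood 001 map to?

At position 6 the neighborhood is 001; the next row has 0 there.

0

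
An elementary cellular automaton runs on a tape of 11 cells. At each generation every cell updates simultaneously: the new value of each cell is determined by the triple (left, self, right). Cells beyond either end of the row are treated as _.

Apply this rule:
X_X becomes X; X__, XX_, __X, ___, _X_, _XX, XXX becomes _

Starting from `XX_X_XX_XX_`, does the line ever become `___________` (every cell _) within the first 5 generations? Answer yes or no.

yes

__X_X__X___
___X_______
___________
all cells are _ at generation 3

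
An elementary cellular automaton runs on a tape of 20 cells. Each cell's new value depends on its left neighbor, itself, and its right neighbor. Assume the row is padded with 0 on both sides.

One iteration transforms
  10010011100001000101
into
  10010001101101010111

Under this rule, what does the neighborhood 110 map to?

At position 8 the neighborhood is 110; the next row has 1 there.

1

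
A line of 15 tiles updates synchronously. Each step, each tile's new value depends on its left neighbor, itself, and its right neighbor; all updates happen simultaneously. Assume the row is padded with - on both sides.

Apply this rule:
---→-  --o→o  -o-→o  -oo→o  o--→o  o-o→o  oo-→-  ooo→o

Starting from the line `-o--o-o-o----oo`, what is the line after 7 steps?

oooo-ooo-oo-oo-

oooooooooo--oo-
ooooooooo-ooo-o
oooooooo-ooo-oo
ooooooo-ooo-oo-
oooooo-ooo-oo-o
ooooo-ooo-oo-oo
oooo-ooo-oo-oo-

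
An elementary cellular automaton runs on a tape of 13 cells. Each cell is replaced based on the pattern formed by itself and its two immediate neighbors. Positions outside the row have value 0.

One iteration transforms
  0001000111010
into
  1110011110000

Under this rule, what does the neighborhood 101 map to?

At position 10 the neighborhood is 101; the next row has 0 there.

0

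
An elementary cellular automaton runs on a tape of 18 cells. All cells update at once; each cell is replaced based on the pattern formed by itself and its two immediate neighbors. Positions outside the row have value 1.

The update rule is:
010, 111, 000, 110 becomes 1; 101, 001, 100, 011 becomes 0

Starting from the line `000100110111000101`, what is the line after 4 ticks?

010100010011010100
010101010001010100
010101010101010100
010101010101010100

010101010101010100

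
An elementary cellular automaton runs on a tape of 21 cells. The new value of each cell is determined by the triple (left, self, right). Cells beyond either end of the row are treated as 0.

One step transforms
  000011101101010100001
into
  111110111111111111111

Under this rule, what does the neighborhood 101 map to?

At position 7 the neighborhood is 101; the next row has 1 there.

1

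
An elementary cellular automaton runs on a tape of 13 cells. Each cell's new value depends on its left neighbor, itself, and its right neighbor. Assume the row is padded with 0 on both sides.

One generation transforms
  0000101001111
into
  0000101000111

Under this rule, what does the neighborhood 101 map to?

At position 5 the neighborhood is 101; the next row has 0 there.

0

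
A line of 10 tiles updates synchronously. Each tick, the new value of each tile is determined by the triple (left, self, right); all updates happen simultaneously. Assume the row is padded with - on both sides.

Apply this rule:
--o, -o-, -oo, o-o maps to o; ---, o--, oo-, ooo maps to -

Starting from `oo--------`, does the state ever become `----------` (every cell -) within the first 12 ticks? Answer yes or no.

no

o---------
o---------  (fixed point — unchanged through tick 12)
tick 12 is o---------, still not uniform -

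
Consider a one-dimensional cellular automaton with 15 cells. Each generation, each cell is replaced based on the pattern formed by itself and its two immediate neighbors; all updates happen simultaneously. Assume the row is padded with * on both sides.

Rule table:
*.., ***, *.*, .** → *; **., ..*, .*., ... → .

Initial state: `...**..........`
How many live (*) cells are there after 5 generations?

*..*.*.........
.*..*.*........
*.*..*.*.......
.*.*..*.*......
*.*.*..*.*.....
count of *: 5

5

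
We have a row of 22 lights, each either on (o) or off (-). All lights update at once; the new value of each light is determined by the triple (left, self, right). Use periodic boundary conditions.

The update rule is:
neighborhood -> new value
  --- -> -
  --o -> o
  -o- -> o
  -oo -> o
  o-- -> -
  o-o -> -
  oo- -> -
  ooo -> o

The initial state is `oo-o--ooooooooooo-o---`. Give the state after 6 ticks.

o-ooooooooo--oo--oo--o

o--o-ooooooooooo--o--o
--oo-oooooooooo--oo-oo
-oo--ooooooooo--oo--o-
oo--ooooooooo--oo--oo-
o--ooooooooo--oo--oo--
o-ooooooooo--oo--oo--o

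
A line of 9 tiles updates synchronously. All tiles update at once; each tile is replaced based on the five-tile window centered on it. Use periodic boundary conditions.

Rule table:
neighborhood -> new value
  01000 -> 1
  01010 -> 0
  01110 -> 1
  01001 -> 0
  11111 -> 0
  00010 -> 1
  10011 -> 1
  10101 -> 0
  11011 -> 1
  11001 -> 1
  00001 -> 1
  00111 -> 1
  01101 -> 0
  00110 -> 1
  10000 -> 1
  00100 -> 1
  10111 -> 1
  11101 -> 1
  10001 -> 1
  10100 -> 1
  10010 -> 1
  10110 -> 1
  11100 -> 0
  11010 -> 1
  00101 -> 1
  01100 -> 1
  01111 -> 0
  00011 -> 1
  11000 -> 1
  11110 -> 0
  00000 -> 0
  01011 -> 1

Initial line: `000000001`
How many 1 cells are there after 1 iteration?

5

110000111
count of 1: 5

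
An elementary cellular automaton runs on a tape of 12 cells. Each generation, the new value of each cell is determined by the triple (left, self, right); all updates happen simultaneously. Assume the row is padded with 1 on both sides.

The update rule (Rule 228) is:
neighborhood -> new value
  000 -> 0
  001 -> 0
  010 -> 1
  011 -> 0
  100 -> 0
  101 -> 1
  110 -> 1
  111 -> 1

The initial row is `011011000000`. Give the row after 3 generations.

101101000000
110111000000
111011000000

111011000000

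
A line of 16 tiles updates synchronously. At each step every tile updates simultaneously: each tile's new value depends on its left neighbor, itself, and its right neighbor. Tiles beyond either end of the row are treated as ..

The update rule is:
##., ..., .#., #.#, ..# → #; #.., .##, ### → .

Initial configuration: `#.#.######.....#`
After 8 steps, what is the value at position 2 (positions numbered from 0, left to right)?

.

step 1: ####.....#.#####
step 2: ...#.######....#
step 3: #####.....#.####
step 4: ....#.######...#
step 5: ######.....#.###
step 6: .....#.######..#
step 7: #######.....#.##
step 8: ......#.######.#
position 2 holds .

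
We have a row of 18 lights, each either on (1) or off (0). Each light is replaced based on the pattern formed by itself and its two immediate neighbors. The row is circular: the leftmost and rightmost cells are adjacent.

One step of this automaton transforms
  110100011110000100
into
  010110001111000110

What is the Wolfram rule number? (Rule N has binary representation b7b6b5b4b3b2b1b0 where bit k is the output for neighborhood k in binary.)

position 8: 111 → 1  (bit 7 = 1)
position 1: 110 → 1  (bit 6 = 1)
position 2: 101 → 0  (bit 5 = 0)
position 4: 100 → 1  (bit 4 = 1)
position 0: 011 → 0  (bit 3 = 0)
position 3: 010 → 1  (bit 2 = 1)
position 6: 001 → 0  (bit 1 = 0)
position 5: 000 → 0  (bit 0 = 0)
bits b7..b0 = 11010100 = 212

212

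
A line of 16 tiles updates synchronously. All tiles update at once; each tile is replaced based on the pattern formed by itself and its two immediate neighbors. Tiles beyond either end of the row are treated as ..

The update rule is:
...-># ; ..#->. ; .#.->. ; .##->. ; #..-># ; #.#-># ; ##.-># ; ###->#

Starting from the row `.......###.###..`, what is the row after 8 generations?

######..###.####
.######..###.###
..######..###.##
#..######..###.#
.#..######..###.
..#..######..###
#..#..######..##
.#..#..######..#

.#..#..######..#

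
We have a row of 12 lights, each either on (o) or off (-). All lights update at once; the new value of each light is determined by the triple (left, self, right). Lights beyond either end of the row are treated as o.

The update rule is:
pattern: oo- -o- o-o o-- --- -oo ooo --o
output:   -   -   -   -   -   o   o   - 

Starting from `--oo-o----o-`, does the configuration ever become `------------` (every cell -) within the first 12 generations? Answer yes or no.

yes

generation 1: --o---------
generation 2: ------------
all cells are - at generation 2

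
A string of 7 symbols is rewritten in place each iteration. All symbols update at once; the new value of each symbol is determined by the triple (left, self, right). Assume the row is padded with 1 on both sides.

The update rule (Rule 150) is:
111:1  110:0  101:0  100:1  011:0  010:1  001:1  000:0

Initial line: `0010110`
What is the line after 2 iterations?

1101001

iteration 1: 1110000
iteration 2: 1101001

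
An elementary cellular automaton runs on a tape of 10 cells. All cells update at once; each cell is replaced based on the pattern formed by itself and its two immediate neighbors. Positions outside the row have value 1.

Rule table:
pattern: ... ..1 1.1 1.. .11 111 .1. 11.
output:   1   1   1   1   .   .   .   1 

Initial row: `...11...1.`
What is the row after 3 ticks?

11.1111.11

tick 1: 111.1111.1
tick 2: ..11...11.
tick 3: 11.1111.11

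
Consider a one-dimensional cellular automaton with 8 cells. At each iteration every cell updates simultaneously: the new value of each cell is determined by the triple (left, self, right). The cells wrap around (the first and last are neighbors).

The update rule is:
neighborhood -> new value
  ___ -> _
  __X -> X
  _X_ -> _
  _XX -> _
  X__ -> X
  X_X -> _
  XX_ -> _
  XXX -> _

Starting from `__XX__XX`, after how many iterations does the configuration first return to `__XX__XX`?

2

iteration 1: XX__XX__
iteration 2: __XX__XX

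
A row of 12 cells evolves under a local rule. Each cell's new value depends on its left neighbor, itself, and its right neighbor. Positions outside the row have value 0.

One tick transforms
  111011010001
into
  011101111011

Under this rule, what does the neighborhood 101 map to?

1

At position 3 the neighborhood is 101; the next row has 1 there.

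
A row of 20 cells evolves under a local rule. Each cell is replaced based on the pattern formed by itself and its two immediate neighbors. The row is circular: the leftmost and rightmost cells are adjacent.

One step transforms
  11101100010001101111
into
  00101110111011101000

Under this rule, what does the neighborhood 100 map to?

At position 6 the neighborhood is 100; the next row has 1 there.

1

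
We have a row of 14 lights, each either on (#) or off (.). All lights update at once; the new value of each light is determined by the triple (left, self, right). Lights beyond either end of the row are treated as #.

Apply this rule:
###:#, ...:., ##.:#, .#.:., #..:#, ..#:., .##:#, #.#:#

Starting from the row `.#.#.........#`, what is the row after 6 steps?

#.#.#........#
##.#.#.......#
###.#.#......#
####.#.#.....#
#####.#.#....#
######.#.#...#

######.#.#...#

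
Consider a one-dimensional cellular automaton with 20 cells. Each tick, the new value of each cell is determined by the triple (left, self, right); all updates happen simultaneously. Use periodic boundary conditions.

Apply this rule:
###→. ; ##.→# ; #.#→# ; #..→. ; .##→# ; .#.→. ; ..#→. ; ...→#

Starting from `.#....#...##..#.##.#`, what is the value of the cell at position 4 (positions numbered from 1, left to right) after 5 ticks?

#

#..##...#.##...####.
...##.#..###.#.#..##
.#.###...#.##.#...##
#.##.#.#..####..#.##
#####.#...#..#...##.
position 4 holds #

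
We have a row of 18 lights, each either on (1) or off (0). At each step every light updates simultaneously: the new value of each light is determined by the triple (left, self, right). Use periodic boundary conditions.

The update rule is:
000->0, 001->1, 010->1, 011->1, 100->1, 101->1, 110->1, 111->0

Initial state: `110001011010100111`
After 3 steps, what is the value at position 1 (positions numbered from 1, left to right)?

1

step 1: 011011111111111100
step 2: 111110000000000110
step 3: 100011000000001111
position 1 holds 1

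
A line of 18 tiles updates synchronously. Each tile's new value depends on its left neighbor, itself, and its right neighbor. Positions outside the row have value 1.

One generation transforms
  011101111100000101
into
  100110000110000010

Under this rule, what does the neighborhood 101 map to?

1

At position 0 the neighborhood is 101; the next row has 1 there.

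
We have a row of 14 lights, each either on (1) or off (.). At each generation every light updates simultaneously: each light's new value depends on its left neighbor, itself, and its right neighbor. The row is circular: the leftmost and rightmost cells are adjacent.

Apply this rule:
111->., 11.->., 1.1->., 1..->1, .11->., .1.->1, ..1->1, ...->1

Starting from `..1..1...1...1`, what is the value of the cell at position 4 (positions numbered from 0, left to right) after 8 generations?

.

11111111111111
..............
11111111111111  (repeats generation 1; period 2)
generation 8: ..............
position 4 holds .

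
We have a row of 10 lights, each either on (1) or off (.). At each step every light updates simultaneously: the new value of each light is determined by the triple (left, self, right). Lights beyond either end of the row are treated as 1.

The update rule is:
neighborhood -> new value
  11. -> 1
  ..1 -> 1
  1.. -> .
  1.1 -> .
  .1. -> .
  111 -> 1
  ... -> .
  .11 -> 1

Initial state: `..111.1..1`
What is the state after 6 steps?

.1111...11
.1111..111
.1111.1111
.1111.1111  (fixed point — unchanged through step 6)

.1111.1111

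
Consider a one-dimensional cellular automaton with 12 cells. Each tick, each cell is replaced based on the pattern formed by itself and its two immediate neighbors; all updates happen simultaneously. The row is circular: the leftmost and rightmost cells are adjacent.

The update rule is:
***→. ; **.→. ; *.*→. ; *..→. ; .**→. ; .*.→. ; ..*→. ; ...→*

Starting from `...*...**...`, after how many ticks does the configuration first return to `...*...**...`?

2

**...*....**
...*...**...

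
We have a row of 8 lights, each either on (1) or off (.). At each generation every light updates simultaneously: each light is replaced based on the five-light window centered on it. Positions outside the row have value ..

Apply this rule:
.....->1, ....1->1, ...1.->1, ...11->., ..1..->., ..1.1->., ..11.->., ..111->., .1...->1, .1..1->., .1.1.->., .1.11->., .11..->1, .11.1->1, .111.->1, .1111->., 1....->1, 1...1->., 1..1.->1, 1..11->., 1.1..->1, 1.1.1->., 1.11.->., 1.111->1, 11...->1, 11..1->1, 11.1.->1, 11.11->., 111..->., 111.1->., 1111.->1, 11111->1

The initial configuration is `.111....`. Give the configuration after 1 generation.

..1.1111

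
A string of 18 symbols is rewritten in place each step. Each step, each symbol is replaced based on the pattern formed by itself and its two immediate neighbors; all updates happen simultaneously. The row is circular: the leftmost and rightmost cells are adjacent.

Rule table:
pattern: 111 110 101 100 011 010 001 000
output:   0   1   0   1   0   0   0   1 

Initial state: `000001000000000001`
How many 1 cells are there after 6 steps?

4

step 1: 111100111111111100
step 2: 000110000000000110
step 3: 110011111111110011
step 4: 011000000000011000
step 5: 001111111111001111
step 6: 100000000001100001
count of 1: 4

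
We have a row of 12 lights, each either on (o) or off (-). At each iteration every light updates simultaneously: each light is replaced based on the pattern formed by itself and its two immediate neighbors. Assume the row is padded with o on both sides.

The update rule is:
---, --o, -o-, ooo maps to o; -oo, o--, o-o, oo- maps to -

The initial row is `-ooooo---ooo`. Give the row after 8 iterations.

iteration 1: --ooo--oo-oo
iteration 2: -o-o--o----o
iteration 3: -o-o-oo-ooo-
iteration 4: -o-o-----o--
iteration 5: -o-o-ooooo-o
iteration 6: -o-o--ooo---
iteration 7: -o-o-o-o--oo
iteration 8: -o-o-o-o-o-o

-o-o-o-o-o-o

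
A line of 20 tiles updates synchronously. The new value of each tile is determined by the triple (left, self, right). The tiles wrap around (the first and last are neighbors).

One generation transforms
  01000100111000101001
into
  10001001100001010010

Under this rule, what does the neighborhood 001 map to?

At position 4 the neighborhood is 001; the next row has 1 there.

1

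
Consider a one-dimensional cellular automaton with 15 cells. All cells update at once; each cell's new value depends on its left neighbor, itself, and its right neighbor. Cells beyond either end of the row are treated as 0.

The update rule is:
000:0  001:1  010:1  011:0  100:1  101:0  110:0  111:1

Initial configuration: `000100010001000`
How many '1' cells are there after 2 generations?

5

generation 1: 001110111011100
generation 2: 010100010001010
count of 1: 5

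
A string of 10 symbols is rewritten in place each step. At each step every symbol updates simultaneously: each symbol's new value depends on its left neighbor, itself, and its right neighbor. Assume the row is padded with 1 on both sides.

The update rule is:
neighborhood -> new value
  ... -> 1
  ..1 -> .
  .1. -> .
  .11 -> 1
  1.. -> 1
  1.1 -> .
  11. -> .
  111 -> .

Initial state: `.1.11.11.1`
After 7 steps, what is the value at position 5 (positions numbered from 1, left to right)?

1

...1..1..1
11..1..1.1
..1..1...1
1..1..11.1
.1..1.1..1
..1....1.1
1..111...1
position 5 holds 1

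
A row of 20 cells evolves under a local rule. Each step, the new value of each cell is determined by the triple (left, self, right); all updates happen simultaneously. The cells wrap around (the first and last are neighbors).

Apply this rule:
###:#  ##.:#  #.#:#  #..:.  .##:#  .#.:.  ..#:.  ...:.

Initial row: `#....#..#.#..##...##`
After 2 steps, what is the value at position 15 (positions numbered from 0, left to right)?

.

#........#...##...##
#............##...##
position 15 holds .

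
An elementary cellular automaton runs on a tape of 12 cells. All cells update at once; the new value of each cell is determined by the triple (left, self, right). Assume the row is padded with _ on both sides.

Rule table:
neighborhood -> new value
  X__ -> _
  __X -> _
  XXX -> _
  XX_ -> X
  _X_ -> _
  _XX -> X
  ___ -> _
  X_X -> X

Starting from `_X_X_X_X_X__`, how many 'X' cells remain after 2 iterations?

__X_X_X_X___
___X_X_X____
count of X: 3

3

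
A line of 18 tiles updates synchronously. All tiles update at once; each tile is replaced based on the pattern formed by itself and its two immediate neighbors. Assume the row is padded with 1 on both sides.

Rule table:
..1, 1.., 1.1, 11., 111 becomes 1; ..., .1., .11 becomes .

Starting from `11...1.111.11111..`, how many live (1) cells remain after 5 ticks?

14

111.1.1.111.111111
1111.1.1.111.11111
11111.1.1.111.1111
111111.1.1.111.111
1111111.1.1.111.11
count of 1: 14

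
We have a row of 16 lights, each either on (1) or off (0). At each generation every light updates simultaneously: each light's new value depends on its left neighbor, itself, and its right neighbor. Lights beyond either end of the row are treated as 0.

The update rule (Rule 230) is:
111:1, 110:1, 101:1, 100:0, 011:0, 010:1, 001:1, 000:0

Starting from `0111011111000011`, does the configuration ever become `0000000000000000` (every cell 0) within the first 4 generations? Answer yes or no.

no

1011101111000101
1101110111001111
0110111011010111
1011011101111011
generation 4 is 1011011101111011, still not uniform 0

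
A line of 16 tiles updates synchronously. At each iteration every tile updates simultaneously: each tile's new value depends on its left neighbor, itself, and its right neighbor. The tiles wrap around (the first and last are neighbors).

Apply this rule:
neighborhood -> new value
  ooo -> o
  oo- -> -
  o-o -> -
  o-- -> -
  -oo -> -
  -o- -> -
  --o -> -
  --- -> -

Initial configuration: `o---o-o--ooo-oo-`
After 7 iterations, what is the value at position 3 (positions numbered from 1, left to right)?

-

----------o-----
----------------
----------------  (fixed point — unchanged through iteration 7)
position 3 holds -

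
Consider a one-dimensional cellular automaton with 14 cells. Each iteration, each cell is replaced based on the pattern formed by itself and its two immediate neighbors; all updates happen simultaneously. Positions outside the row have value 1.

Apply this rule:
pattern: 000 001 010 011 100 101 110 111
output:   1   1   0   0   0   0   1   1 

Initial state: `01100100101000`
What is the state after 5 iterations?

00100100011000

iteration 1: 00101001000011
iteration 2: 01000010011101
iteration 3: 00011100101100
iteration 4: 01101101000101
iteration 5: 00100100011000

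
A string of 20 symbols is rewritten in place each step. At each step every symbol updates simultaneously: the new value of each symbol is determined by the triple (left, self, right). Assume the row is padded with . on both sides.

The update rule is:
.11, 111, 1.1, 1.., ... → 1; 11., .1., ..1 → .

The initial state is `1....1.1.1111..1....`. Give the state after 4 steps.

.111..1.1111.1..1111
.11.1..1111.1.1.111.
.1.1.1.111.1.1.111.1
..1.1.111.1.1.111.1.

..1.1.111.1.1.111.1.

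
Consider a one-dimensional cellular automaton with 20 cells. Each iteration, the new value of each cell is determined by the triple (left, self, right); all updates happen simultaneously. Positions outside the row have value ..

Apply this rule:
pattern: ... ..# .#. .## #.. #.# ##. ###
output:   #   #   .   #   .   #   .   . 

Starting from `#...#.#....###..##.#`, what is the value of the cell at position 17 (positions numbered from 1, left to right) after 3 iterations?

#

..##.#..####...##.#.
###.#..##....###.#..
#..#..##..####..#..#
position 17 holds #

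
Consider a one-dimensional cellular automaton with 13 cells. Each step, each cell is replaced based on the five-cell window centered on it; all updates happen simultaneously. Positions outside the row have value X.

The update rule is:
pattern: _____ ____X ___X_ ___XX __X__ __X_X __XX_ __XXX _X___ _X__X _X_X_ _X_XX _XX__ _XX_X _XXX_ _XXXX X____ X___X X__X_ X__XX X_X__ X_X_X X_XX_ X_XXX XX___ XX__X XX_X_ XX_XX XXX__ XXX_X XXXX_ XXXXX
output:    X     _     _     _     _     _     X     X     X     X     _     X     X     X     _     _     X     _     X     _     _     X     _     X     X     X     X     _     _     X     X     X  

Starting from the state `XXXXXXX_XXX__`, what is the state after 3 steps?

XXXXXXXX__X_X

XXXXXXX_X__X_
XXXXXXXX_XX_X
XXXXXXXX__X_X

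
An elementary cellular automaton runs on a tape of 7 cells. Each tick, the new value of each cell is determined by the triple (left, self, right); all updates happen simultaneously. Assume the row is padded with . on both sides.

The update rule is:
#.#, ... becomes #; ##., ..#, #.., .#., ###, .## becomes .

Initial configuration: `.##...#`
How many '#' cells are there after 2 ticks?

....#..
###...#
count of #: 4

4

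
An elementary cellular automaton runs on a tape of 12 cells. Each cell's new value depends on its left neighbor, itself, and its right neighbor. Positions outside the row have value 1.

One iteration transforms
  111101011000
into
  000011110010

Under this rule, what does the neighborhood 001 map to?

At position 11 the neighborhood is 001; the next row has 0 there.

0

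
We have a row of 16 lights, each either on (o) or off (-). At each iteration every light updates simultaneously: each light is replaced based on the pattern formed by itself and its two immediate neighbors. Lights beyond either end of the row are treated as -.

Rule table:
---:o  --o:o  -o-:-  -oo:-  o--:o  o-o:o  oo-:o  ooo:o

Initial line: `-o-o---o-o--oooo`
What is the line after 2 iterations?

-o-o-ooo-o-oo-oo

iteration 1: o-o-ooo-o-oo-ooo
iteration 2: -o-o-ooo-o-oo-oo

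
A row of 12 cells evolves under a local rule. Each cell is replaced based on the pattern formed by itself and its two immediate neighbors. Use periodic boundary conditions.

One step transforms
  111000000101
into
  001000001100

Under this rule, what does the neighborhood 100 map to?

0

At position 3 the neighborhood is 100; the next row has 0 there.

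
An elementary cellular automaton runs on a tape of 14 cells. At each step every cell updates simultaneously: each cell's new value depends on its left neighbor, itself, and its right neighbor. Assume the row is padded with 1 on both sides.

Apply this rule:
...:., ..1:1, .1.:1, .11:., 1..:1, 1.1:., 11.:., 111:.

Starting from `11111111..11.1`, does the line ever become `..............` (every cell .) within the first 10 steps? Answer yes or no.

........11....
1......1..1..1
.1....1111111.
.11..1........
...1111......1
1.1....1....1.
..11..111..11.
11..11...11...
..11..1.1..1.1
11..111.1111..
step 10 is 11..111.1111.., still not uniform .

no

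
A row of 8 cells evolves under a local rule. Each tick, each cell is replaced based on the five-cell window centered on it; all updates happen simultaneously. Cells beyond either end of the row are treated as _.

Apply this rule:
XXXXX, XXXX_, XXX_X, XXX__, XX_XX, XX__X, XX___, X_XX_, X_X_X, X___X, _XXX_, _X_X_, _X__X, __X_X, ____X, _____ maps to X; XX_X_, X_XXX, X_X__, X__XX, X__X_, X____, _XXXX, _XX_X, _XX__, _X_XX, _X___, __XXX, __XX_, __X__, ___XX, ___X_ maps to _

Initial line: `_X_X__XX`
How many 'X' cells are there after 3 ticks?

6

_XX_X___
_______X
XXXXXX__
count of X: 6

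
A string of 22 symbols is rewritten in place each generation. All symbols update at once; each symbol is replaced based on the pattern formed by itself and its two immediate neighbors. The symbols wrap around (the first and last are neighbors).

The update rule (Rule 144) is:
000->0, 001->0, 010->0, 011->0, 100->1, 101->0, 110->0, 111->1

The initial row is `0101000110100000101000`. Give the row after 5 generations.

0100000010000001000000

0000100000010000000100
0000010000001000000010
0000001000000100000001
1000000100000010000000
0100000010000001000000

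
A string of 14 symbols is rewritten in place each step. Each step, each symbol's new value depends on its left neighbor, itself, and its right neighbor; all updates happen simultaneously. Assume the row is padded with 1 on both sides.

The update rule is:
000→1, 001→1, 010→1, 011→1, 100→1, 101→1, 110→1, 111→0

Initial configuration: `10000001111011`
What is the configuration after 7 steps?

11111111001110
00000001111011
11111111001110  (repeats step 1; period 2)
step 7: 11111111001110

11111111001110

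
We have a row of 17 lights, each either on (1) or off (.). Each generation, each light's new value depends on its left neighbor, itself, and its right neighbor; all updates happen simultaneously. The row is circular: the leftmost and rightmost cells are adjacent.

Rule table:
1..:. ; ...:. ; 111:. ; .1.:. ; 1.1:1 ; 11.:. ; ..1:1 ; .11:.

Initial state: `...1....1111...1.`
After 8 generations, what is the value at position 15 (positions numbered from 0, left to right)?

..1....1......1..
.1....1......1...
1....1......1....
....1......1....1
...1......1....1.
..1......1....1..
.1......1....1...
1......1....1....
position 15 holds .

.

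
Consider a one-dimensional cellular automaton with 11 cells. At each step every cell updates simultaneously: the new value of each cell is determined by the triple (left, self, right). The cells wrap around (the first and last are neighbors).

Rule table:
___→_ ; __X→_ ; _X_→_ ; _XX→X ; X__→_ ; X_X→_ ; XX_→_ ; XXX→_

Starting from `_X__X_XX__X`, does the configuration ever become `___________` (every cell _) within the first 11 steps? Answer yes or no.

yes

______X____
___________
all cells are _ at step 2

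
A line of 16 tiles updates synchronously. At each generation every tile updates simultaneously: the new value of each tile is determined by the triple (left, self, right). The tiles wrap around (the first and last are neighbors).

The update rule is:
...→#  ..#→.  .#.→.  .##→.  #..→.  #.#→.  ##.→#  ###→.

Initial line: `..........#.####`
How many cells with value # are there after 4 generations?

generation 1: .########......#
generation 2: ........#.####..
generation 3: #######......#.#
generation 4: ......#.####....
count of #: 5

5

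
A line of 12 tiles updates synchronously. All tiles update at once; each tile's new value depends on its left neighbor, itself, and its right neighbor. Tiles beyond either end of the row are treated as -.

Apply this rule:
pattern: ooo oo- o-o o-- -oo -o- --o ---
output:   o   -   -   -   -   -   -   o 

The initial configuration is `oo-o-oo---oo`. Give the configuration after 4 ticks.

--------o---
ooooooo---oo
-ooooo--o---
--ooo-----oo

--ooo-----oo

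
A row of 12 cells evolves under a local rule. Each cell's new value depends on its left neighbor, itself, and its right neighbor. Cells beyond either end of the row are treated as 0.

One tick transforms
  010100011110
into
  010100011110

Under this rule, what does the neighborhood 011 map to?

At position 7 the neighborhood is 011; the next row has 1 there.

1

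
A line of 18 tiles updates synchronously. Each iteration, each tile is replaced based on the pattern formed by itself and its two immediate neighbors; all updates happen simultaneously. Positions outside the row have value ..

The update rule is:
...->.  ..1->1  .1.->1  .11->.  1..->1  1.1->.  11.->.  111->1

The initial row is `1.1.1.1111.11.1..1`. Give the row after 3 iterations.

1.1..1.1111.11...1

iteration 1: 1.1.1..11.....1111
iteration 2: 1.1.111..1...1.11.
iteration 3: 1.1..1.1111.11...1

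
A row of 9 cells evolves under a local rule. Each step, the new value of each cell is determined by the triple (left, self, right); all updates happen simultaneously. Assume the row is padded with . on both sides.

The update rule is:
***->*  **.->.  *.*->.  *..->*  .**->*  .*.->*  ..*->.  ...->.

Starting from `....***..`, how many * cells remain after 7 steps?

3

....**.*.
....*..**
....**.*.  (repeats step 1; period 2)
step 7: ....**.*.
count of *: 3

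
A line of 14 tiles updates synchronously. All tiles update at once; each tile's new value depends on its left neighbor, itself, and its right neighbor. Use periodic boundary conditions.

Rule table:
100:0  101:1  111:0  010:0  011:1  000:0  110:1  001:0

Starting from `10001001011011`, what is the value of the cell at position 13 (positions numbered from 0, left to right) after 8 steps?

10000000111110
00000000100011
00000000000011
00000000000011  (fixed point — unchanged through step 8)
position 13 holds 1

1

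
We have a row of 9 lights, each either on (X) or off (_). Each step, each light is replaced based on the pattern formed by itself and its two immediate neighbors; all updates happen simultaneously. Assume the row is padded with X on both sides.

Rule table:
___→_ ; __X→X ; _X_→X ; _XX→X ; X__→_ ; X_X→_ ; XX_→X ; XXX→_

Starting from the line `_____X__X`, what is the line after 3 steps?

__XX_X_X_

____XX_XX
___XXX_X_
__XX_X_X_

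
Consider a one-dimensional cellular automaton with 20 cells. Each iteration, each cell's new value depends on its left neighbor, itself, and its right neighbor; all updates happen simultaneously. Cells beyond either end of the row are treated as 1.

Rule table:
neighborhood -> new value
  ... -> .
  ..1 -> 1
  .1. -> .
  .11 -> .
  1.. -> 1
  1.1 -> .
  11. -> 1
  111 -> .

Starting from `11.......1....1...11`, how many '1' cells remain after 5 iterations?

5

iteration 1: .11.....1.1..1.1.1..
iteration 2: ..11...1...11.....11
iteration 3: 11.11.1.1.1.11...1..
iteration 4: .1..1........11.1.11
iteration 5: ..11.1......1.1.....
count of 1: 5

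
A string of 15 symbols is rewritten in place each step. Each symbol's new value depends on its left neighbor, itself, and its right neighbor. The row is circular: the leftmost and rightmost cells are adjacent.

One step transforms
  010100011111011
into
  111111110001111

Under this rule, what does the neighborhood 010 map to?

At position 1 the neighborhood is 010; the next row has 1 there.

1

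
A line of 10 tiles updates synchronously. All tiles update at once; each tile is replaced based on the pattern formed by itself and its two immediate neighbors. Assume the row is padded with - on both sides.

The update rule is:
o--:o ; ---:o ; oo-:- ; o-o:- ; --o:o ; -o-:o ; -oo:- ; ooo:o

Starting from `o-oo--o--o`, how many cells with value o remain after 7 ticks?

8

o---oooooo
oooo-oooo-
-oo---oo-o
o--ooo---o
ooo-o-oooo
-o--o--oo-
ooooooo--o
count of o: 8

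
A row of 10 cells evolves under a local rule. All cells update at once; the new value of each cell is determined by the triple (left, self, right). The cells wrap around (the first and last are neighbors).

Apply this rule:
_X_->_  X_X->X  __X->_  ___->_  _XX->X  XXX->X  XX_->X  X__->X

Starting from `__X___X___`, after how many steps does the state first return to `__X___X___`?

10

___X___X__
____X___X_
_____X___X
X_____X___
_X_____X__
__X_____X_
___X_____X
X___X_____
_X___X____
__X___X___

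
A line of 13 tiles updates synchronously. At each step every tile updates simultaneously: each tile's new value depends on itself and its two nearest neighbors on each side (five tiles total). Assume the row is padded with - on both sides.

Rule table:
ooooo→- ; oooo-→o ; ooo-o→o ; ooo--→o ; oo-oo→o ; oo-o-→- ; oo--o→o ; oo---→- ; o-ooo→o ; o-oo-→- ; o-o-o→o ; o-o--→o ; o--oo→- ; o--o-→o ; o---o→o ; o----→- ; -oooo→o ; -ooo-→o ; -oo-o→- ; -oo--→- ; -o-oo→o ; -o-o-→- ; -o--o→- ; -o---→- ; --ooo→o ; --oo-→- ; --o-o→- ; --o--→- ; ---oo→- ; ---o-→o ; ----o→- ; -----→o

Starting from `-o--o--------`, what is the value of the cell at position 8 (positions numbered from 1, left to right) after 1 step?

o--o---oooooo
position 8 holds o

o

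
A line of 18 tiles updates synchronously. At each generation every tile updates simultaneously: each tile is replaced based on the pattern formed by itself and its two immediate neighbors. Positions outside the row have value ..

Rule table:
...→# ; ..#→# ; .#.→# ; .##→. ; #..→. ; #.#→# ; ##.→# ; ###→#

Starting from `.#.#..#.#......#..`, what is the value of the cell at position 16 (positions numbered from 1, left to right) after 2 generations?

#

generation 1: ####.####.######.#
generation 2: .####.####.#######
position 16 holds #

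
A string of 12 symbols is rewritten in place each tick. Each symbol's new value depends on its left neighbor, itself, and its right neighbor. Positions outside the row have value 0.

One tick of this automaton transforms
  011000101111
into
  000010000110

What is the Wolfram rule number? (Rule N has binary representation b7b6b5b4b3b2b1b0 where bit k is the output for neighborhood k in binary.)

position 9: 111 → 1  (bit 7 = 1)
position 2: 110 → 0  (bit 6 = 0)
position 7: 101 → 0  (bit 5 = 0)
position 3: 100 → 0  (bit 4 = 0)
position 1: 011 → 0  (bit 3 = 0)
position 6: 010 → 0  (bit 2 = 0)
position 0: 001 → 0  (bit 1 = 0)
position 4: 000 → 1  (bit 0 = 1)
bits b7..b0 = 10000001 = 129

129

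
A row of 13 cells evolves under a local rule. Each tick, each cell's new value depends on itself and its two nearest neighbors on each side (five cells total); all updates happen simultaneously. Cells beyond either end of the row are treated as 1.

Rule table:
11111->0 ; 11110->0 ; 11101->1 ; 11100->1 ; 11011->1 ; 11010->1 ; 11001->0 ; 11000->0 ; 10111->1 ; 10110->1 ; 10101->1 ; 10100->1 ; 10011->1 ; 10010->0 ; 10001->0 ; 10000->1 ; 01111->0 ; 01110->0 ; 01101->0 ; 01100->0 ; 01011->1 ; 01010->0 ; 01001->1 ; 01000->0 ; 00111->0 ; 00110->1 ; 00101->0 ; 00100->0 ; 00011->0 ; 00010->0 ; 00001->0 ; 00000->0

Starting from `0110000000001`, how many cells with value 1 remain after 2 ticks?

tick 1: 1100100000000
tick 2: 0100001000000
count of 1: 2

2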